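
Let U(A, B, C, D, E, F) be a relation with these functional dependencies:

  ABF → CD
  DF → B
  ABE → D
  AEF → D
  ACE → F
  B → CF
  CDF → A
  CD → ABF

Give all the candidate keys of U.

Attribute E never appears on the right-hand side of any dependency, so E must belong to every candidate key.
{E}⁺ = {E}, which is not all of the schema, so we must add further attributes.
{A, B, E}⁺: ABE→D adds D; B→CF adds C, F → {A, B, C, D, E, F}. Minimal: {B, E}⁺ = {B, C, E, F}; {A, E}⁺ = {A, E}; {A, B}⁺ = {A, B, C, D, F} — none reach the full schema.
{A, C, E}⁺: ACE→F adds F; AEF→D adds D; CD→ABF adds B → {A, B, C, D, E, F}. Minimal: {C, E}⁺ = {C, E}; {A, E}⁺ = {A, E}; {A, C}⁺ = {A, C} — none reach the full schema.
{A, E, F}⁺: AEF→D adds D; DF→B adds B; B→CF adds C → {A, B, C, D, E, F}. Minimal: {E, F}⁺ = {E, F}; {A, F}⁺ = {A, F}; {A, E}⁺ = {A, E} — none reach the full schema.
{B, D, E}⁺: B→CF adds C, F; CDF→A adds A → {A, B, C, D, E, F}. Minimal: {D, E}⁺ = {D, E}; {B, E}⁺ = {B, C, E, F}; {B, D}⁺ = {A, B, C, D, F} — none reach the full schema.
{C, D, E}⁺: CD→ABF adds A, B, F → {A, B, C, D, E, F}. Minimal: {D, E}⁺ = {D, E}; {C, E}⁺ = {C, E}; {C, D}⁺ = {A, B, C, D, F} — none reach the full schema.
{D, E, F}⁺: DF→B adds B; B→CF adds C; CDF→A adds A → {A, B, C, D, E, F}. Minimal: {E, F}⁺ = {E, F}; {D, F}⁺ = {A, B, C, D, F}; {D, E}⁺ = {D, E} — none reach the full schema.
Any other superkey contains one of these as a subset, so there are no further candidate keys.

{A, B, E}, {A, C, E}, {A, E, F}, {B, D, E}, {C, D, E}, {D, E, F}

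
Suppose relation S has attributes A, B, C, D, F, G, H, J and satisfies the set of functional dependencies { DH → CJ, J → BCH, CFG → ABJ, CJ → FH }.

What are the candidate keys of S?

Attributes D, G never appear on any right-hand side, so every candidate key must contain {D, G}.
{D, G}⁺ = {D, G}, which is not all of the schema, so we must add further attributes.
{D, G, H}⁺: DH→CJ adds C, J; J→BCH adds B; CJ→FH adds F; CFG→ABJ adds A → {A, B, C, D, F, G, H, J}.
{D, G, J}⁺: J→BCH adds B, C, H; CJ→FH adds F; CFG→ABJ adds A → {A, B, C, D, F, G, H, J}.
{C, D, F, G}⁺: CFG→ABJ adds A, B, J; CJ→FH adds H → {A, B, C, D, F, G, H, J}.
Any other superkey contains one of these as a subset, so there are no further candidate keys.

(D, G, H); (D, G, J); (C, D, F, G)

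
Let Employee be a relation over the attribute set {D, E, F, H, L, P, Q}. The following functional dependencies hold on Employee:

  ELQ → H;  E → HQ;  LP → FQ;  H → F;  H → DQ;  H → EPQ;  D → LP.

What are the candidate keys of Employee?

{E}⁺: E→HQ adds H, Q; H→F adds F; H→DQ adds D; H→EPQ adds P; D→LP adds L → {D, E, F, H, L, P, Q}.
{H}⁺: H→F adds F; H→DQ adds D, Q; H→EPQ adds E, P; D→LP adds L → {D, E, F, H, L, P, Q}.
Any other superkey contains one of these as a subset, so there are no further candidate keys.

{E}, {H}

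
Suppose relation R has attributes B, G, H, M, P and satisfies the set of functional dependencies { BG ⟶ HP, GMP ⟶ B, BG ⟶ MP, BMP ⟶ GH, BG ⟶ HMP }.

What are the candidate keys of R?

{B, G}, {B, M, P}, {G, M, P}

{B, G}⁺: BG→HP adds H, P; BG→MP adds M → {B, G, H, M, P}. Minimal: {G}⁺ = {G}; {B}⁺ = {B} — none reach the full schema.
{B, M, P}⁺: BMP→GH adds G, H → {B, G, H, M, P}. Minimal: {M, P}⁺ = {M, P}; {B, P}⁺ = {B, P}; {B, M}⁺ = {B, M} — none reach the full schema.
{G, M, P}⁺: GMP→B adds B; BMP→GH adds H → {B, G, H, M, P}. Minimal: {M, P}⁺ = {M, P}; {G, P}⁺ = {G, P}; {G, M}⁺ = {G, M} — none reach the full schema.
Any other superkey contains one of these as a subset, so there are no further candidate keys.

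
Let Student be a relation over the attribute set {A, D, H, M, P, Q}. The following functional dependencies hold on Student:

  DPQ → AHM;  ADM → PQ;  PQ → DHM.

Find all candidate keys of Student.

{P, Q}⁺: PQ→DHM adds D, H, M; DPQ→AHM adds A → {A, D, H, M, P, Q}. Minimal: {Q}⁺ = {Q}; {P}⁺ = {P} — none reach the full schema.
{A, D, M}⁺: ADM→PQ adds P, Q; PQ→DHM adds H → {A, D, H, M, P, Q}. Minimal: {D, M}⁺ = {D, M}; {A, M}⁺ = {A, M}; {A, D}⁺ = {A, D} — none reach the full schema.

PQ, ADM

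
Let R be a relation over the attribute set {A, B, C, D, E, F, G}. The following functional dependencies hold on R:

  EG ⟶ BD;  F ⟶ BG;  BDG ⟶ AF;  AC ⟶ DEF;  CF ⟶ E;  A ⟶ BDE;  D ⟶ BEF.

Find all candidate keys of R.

AC, CD, CF, CEG

Attribute C never appears on the right-hand side of any dependency, so C must belong to every candidate key.
{C}⁺ = {C}, which is not all of the schema, so we must add further attributes.
{A, C}⁺: AC→DEF adds D, E, F; A→BDE adds B; F→BG adds G → {A, B, C, D, E, F, G}. Minimal: {C}⁺ = {C}; {A}⁺ = {A, B, D, E, F, G} — none reach the full schema.
{C, D}⁺: D→BEF adds B, E, F; F→BG adds G; BDG→AF adds A → {A, B, C, D, E, F, G}. Minimal: {D}⁺ = {A, B, D, E, F, G}; {C}⁺ = {C} — none reach the full schema.
{C, F}⁺: F→BG adds B, G; CF→E adds E; EG→BD adds D; BDG→AF adds A → {A, B, C, D, E, F, G}. Minimal: {F}⁺ = {B, F, G}; {C}⁺ = {C} — none reach the full schema.
{C, E, G}⁺: EG→BD adds B, D; BDG→AF adds A, F → {A, B, C, D, E, F, G}. Minimal: {E, G}⁺ = {A, B, D, E, F, G}; {C, G}⁺ = {C, G}; {C, E}⁺ = {C, E} — none reach the full schema.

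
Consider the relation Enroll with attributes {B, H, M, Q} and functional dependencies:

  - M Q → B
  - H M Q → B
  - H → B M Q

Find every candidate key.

Attribute H never appears on the right-hand side of any dependency, so H must belong to every candidate key.
{H}⁺ = {B, H, M, Q}, which is all of the schema, so {H} is the only candidate key.

H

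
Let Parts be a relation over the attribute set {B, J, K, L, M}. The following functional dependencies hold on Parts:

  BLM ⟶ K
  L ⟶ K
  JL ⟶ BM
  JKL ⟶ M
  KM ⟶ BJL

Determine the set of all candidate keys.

{J, L}⁺: L→K adds K; JL→BM adds B, M → {B, J, K, L, M}.
{K, M}⁺: KM→BJL adds B, J, L → {B, J, K, L, M}.
{L, M}⁺: L→K adds K; KM→BJL adds B, J → {B, J, K, L, M}.
Any other superkey contains one of these as a subset, so there are no further candidate keys.

{J, L}, {K, M}, {L, M}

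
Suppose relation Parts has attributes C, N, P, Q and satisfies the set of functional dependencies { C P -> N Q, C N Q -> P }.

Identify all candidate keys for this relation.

Attribute C never appears on the right-hand side of any dependency, so C must belong to every candidate key.
{C}⁺ = {C}, which is not all of the schema, so we must add further attributes.
{C, P}⁺: CP→NQ adds N, Q → {C, N, P, Q}. Minimal: {P}⁺ = {P}; {C}⁺ = {C} — none reach the full schema.
{C, N, Q}⁺: CNQ→P adds P → {C, N, P, Q}. Minimal: {N, Q}⁺ = {N, Q}; {C, Q}⁺ = {C, Q}; {C, N}⁺ = {C, N} — none reach the full schema.
Any other superkey contains one of these as a subset, so there are no further candidate keys.

CP, CNQ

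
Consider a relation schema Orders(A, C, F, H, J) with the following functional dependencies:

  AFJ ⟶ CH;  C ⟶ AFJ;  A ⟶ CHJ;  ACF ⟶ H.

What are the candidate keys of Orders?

{A}⁺: A→CHJ adds C, H, J; C→AFJ adds F → {A, C, F, H, J}.
{C}⁺: C→AFJ adds A, F, J; A→CHJ adds H → {A, C, F, H, J}.
Any other superkey contains one of these as a subset, so there are no further candidate keys.

{A}, {C}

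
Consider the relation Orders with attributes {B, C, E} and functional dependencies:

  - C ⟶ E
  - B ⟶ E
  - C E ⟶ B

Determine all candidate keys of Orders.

(C)

Attribute C never appears on the right-hand side of any dependency, so C must belong to every candidate key.
{C}⁺ = {B, C, E}, which is all of the schema, so {C} is the only candidate key.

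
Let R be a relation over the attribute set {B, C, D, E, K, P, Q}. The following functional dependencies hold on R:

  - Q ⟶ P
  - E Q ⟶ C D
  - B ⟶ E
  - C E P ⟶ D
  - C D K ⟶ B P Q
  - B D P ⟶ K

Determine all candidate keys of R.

{B, Q}; {B, C, P}; {C, D, K}; {E, K, Q}; {C, E, K, P}

{B, Q}⁺: Q→P adds P; B→E adds E; EQ→CD adds C, D; BDP→K adds K → {B, C, D, E, K, P, Q}.
{B, C, P}⁺: B→E adds E; CEP→D adds D; BDP→K adds K; CDK→BPQ adds Q → {B, C, D, E, K, P, Q}.
{C, D, K}⁺: CDK→BPQ adds B, P, Q; B→E adds E → {B, C, D, E, K, P, Q}.
{E, K, Q}⁺: Q→P adds P; EQ→CD adds C, D; CDK→BPQ adds B → {B, C, D, E, K, P, Q}.
{C, E, K, P}⁺: CEP→D adds D; CDK→BPQ adds B, Q → {B, C, D, E, K, P, Q}.
Any other superkey contains one of these as a subset, so there are no further candidate keys.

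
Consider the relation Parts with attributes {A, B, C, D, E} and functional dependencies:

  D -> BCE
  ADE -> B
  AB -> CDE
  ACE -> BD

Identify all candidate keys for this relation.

Attribute A never appears on the right-hand side of any dependency, so A must belong to every candidate key.
{A}⁺ = {A}, which is not all of the schema, so we must add further attributes.
{A, B}⁺: AB→CDE adds C, D, E → {A, B, C, D, E}.
{A, D}⁺: D→BCE adds B, C, E → {A, B, C, D, E}.
{A, C, E}⁺: ACE→BD adds B, D → {A, B, C, D, E}.

{A, B}, {A, D}, {A, C, E}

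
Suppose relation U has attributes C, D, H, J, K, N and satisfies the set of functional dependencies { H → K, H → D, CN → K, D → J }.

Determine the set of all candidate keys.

{C, H, N}

Attributes C, H, N never appear on any right-hand side, so every candidate key must contain {C, H, N}.
{C, H, N}⁺ = {C, D, H, J, K, N}, which is all of the schema, so {C, H, N} is the only candidate key.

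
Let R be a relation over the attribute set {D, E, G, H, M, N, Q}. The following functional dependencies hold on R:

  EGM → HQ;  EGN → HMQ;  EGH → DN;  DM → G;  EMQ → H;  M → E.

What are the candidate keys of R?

{D, M}⁺: DM→G adds G; M→E adds E; EGM→HQ adds H, Q; EGH→DN adds N → {D, E, G, H, M, N, Q}. Minimal: {M}⁺ = {E, M}; {D}⁺ = {D} — none reach the full schema.
{G, M}⁺: M→E adds E; EGM→HQ adds H, Q; EGH→DN adds D, N → {D, E, G, H, M, N, Q}. Minimal: {M}⁺ = {E, M}; {G}⁺ = {G} — none reach the full schema.
{E, G, H}⁺: EGH→DN adds D, N; EGN→HMQ adds M, Q → {D, E, G, H, M, N, Q}. Minimal: {G, H}⁺ = {G, H}; {E, H}⁺ = {E, H}; {E, G}⁺ = {E, G} — none reach the full schema.
{E, G, N}⁺: EGN→HMQ adds H, M, Q; EGH→DN adds D → {D, E, G, H, M, N, Q}. Minimal: {G, N}⁺ = {G, N}; {E, N}⁺ = {E, N}; {E, G}⁺ = {E, G} — none reach the full schema.

(D, M), (G, M), (E, G, H), (E, G, N)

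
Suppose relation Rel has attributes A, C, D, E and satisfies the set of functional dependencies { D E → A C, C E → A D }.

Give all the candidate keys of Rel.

CE; DE

Attribute E never appears on the right-hand side of any dependency, so E must belong to every candidate key.
{E}⁺ = {E}, which is not all of the schema, so we must add further attributes.
{C, E}⁺: CE→AD adds A, D → {A, C, D, E}. Minimal: {E}⁺ = {E}; {C}⁺ = {C} — none reach the full schema.
{D, E}⁺: DE→AC adds A, C → {A, C, D, E}. Minimal: {E}⁺ = {E}; {D}⁺ = {D} — none reach the full schema.
Any other superkey contains one of these as a subset, so there are no further candidate keys.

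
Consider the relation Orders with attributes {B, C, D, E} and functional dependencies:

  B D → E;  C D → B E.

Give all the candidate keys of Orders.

(C, D)

Attributes C, D never appear on any right-hand side, so every candidate key must contain {C, D}.
{C, D}⁺ = {B, C, D, E}, which is all of the schema, so {C, D} is the only candidate key.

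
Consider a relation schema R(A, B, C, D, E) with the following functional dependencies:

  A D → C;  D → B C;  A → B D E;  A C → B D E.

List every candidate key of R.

(A)

Attribute A never appears on the right-hand side of any dependency, so A must belong to every candidate key.
{A}⁺ = {A, B, C, D, E}, which is all of the schema, so {A} is the only candidate key.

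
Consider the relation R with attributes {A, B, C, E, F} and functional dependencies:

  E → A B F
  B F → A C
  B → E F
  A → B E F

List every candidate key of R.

{A}, {B}, {E}

{A}⁺: A→BEF adds B, E, F; BF→AC adds C → {A, B, C, E, F}.
{B}⁺: B→EF adds E, F; E→ABF adds A; BF→AC adds C → {A, B, C, E, F}.
{E}⁺: E→ABF adds A, B, F; BF→AC adds C → {A, B, C, E, F}.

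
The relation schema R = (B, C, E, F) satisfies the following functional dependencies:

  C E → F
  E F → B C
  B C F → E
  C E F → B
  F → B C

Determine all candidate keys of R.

(F); (C, E)

{F}⁺: F→BC adds B, C; BCF→E adds E → {B, C, E, F}.
{C, E}⁺: CE→F adds F; EF→BC adds B → {B, C, E, F}. Minimal: {E}⁺ = {E}; {C}⁺ = {C} — none reach the full schema.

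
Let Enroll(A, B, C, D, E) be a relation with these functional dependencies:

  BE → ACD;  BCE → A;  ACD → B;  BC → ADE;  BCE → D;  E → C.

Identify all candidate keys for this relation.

{B, C}; {B, E}; {A, C, D}; {A, D, E}

{B, C}⁺: BC→ADE adds A, D, E → {A, B, C, D, E}.
{B, E}⁺: BE→ACD adds A, C, D → {A, B, C, D, E}.
{A, C, D}⁺: ACD→B adds B; BC→ADE adds E → {A, B, C, D, E}.
{A, D, E}⁺: E→C adds C; ACD→B adds B → {A, B, C, D, E}.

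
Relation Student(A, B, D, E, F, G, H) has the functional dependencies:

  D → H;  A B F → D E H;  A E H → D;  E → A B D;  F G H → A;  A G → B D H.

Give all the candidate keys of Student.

{A, F, G}⁺: AG→BDH adds B, D, H; ABF→DEH adds E → {A, B, D, E, F, G, H}.
{D, F, G}⁺: D→H adds H; FGH→A adds A; AG→BDH adds B; ABF→DEH adds E → {A, B, D, E, F, G, H}.
{E, F, G}⁺: E→ABD adds A, B, D; AG→BDH adds H → {A, B, D, E, F, G, H}.
{F, G, H}⁺: FGH→A adds A; AG→BDH adds B, D; ABF→DEH adds E → {A, B, D, E, F, G, H}.
Any other superkey contains one of these as a subset, so there are no further candidate keys.

(A, F, G); (D, F, G); (E, F, G); (F, G, H)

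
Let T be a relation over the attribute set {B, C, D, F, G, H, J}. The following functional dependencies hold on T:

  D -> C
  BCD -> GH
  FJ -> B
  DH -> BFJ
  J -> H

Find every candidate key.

BD, DH, DJ

Attribute D never appears on the right-hand side of any dependency, so D must belong to every candidate key.
{D}⁺ = {C, D}, which is not all of the schema, so we must add further attributes.
{B, D}⁺: D→C adds C; BCD→GH adds G, H; DH→BFJ adds F, J → {B, C, D, F, G, H, J}. Minimal: {D}⁺ = {C, D}; {B}⁺ = {B} — none reach the full schema.
{D, H}⁺: D→C adds C; DH→BFJ adds B, F, J; BCD→GH adds G → {B, C, D, F, G, H, J}. Minimal: {H}⁺ = {H}; {D}⁺ = {C, D} — none reach the full schema.
{D, J}⁺: D→C adds C; J→H adds H; DH→BFJ adds B, F; BCD→GH adds G → {B, C, D, F, G, H, J}. Minimal: {J}⁺ = {H, J}; {D}⁺ = {C, D} — none reach the full schema.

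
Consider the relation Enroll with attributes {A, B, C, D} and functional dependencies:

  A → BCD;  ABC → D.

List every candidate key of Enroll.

Attribute A never appears on the right-hand side of any dependency, so A must belong to every candidate key.
{A}⁺ = {A, B, C, D}, which is all of the schema, so {A} is the only candidate key.

A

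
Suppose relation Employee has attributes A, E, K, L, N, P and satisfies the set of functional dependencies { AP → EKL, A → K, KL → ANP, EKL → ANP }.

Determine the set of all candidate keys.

{A, L}, {A, P}, {K, L}

{A, L}⁺: A→K adds K; KL→ANP adds N, P; AP→EKL adds E → {A, E, K, L, N, P}. Minimal: {L}⁺ = {L}; {A}⁺ = {A, K} — none reach the full schema.
{A, P}⁺: AP→EKL adds E, K, L; KL→ANP adds N → {A, E, K, L, N, P}. Minimal: {P}⁺ = {P}; {A}⁺ = {A, K} — none reach the full schema.
{K, L}⁺: KL→ANP adds A, N, P; AP→EKL adds E → {A, E, K, L, N, P}. Minimal: {L}⁺ = {L}; {K}⁺ = {K} — none reach the full schema.
Any other superkey contains one of these as a subset, so there are no further candidate keys.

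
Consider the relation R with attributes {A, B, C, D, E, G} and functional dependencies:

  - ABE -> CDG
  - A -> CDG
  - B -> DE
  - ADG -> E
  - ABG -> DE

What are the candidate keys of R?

{A, B}

Attributes A, B never appear on any right-hand side, so every candidate key must contain {A, B}.
{A, B}⁺ = {A, B, C, D, E, G}, which is all of the schema, so {A, B} is the only candidate key.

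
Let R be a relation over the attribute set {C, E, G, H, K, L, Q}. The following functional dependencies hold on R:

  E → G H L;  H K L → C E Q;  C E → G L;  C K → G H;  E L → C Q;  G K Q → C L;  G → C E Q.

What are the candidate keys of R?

{C, K}, {E, K}, {G, K}, {H, K, L}

{C, K}⁺: CK→GH adds G, H; G→CEQ adds E, Q; E→GHL adds L → {C, E, G, H, K, L, Q}. Minimal: {K}⁺ = {K}; {C}⁺ = {C} — none reach the full schema.
{E, K}⁺: E→GHL adds G, H, L; HKL→CEQ adds C, Q → {C, E, G, H, K, L, Q}. Minimal: {K}⁺ = {K}; {E}⁺ = {C, E, G, H, L, Q} — none reach the full schema.
{G, K}⁺: G→CEQ adds C, E, Q; E→GHL adds H, L → {C, E, G, H, K, L, Q}. Minimal: {K}⁺ = {K}; {G}⁺ = {C, E, G, H, L, Q} — none reach the full schema.
{H, K, L}⁺: HKL→CEQ adds C, E, Q; CE→GL adds G → {C, E, G, H, K, L, Q}. Minimal: {K, L}⁺ = {K, L}; {H, L}⁺ = {H, L}; {H, K}⁺ = {H, K} — none reach the full schema.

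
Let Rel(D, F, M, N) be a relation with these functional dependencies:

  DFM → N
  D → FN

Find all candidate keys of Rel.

Attributes D, M never appear on any right-hand side, so every candidate key must contain {D, M}.
{D, M}⁺ = {D, F, M, N}, which is all of the schema, so {D, M} is the only candidate key.

(D, M)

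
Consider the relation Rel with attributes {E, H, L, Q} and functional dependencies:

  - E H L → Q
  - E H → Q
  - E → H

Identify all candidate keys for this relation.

Attributes E, L never appear on any right-hand side, so every candidate key must contain {E, L}.
{E, L}⁺ = {E, H, L, Q}, which is all of the schema, so {E, L} is the only candidate key.

(E, L)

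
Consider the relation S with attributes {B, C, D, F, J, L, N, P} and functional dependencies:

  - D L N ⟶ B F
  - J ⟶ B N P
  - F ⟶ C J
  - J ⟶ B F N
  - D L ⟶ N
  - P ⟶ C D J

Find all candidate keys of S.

DL, FL, JL, LP

Attribute L never appears on the right-hand side of any dependency, so L must belong to every candidate key.
{L}⁺ = {L}, which is not all of the schema, so we must add further attributes.
{D, L}⁺: DL→N adds N; DLN→BF adds B, F; F→CJ adds C, J; J→BNP adds P → {B, C, D, F, J, L, N, P}. Minimal: {L}⁺ = {L}; {D}⁺ = {D} — none reach the full schema.
{F, L}⁺: F→CJ adds C, J; J→BFN adds B, N; J→BNP adds P; P→CDJ adds D → {B, C, D, F, J, L, N, P}. Minimal: {L}⁺ = {L}; {F}⁺ = {B, C, D, F, J, N, P} — none reach the full schema.
{J, L}⁺: J→BNP adds B, N, P; J→BFN adds F; P→CDJ adds C, D → {B, C, D, F, J, L, N, P}. Minimal: {L}⁺ = {L}; {J}⁺ = {B, C, D, F, J, N, P} — none reach the full schema.
{L, P}⁺: P→CDJ adds C, D, J; J→BNP adds B, N; J→BFN adds F → {B, C, D, F, J, L, N, P}. Minimal: {P}⁺ = {B, C, D, F, J, N, P}; {L}⁺ = {L} — none reach the full schema.
Any other superkey contains one of these as a subset, so there are no further candidate keys.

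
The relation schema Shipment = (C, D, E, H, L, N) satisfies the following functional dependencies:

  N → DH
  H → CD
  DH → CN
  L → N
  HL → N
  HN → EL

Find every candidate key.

{H}⁺: H→CD adds C, D; DH→CN adds N; HN→EL adds E, L → {C, D, E, H, L, N}.
{L}⁺: L→N adds N; N→DH adds D, H; H→CD adds C; HN→EL adds E → {C, D, E, H, L, N}.
{N}⁺: N→DH adds D, H; H→CD adds C; HN→EL adds E, L → {C, D, E, H, L, N}.

{H}, {L}, {N}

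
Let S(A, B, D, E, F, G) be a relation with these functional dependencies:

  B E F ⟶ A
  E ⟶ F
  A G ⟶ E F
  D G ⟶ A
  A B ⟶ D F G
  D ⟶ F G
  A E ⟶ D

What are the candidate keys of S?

{A, B}⁺: AB→DFG adds D, F, G; AG→EF adds E → {A, B, D, E, F, G}. Minimal: {B}⁺ = {B}; {A}⁺ = {A} — none reach the full schema.
{B, D}⁺: D→FG adds F, G; DG→A adds A; AG→EF adds E → {A, B, D, E, F, G}. Minimal: {D}⁺ = {A, D, E, F, G}; {B}⁺ = {B} — none reach the full schema.
{B, E}⁺: E→F adds F; BEF→A adds A; AB→DFG adds D, G → {A, B, D, E, F, G}. Minimal: {E}⁺ = {E, F}; {B}⁺ = {B} — none reach the full schema.
Any other superkey contains one of these as a subset, so there are no further candidate keys.

(A, B), (B, D), (B, E)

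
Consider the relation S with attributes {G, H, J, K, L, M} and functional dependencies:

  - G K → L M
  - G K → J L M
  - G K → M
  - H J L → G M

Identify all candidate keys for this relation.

GHK, HJKL

{G, H, K}⁺: GK→LM adds L, M; GK→JLM adds J → {G, H, J, K, L, M}. Minimal: {H, K}⁺ = {H, K}; {G, K}⁺ = {G, J, K, L, M}; {G, H}⁺ = {G, H} — none reach the full schema.
{H, J, K, L}⁺: HJL→GM adds G, M → {G, H, J, K, L, M}. Minimal: {J, K, L}⁺ = {J, K, L}; {H, K, L}⁺ = {H, K, L}; {H, J, L}⁺ = {G, H, J, L, M}; … — none reach the full schema.
Any other superkey contains one of these as a subset, so there are no further candidate keys.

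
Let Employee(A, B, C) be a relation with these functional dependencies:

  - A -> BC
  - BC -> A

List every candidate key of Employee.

{A}⁺: A→BC adds B, C → {A, B, C}.
{B, C}⁺: BC→A adds A → {A, B, C}. Minimal: {C}⁺ = {C}; {B}⁺ = {B} — none reach the full schema.
Any other superkey contains one of these as a subset, so there are no further candidate keys.

{A}, {B, C}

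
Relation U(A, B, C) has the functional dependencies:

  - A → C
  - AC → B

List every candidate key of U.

Attribute A never appears on the right-hand side of any dependency, so A must belong to every candidate key.
{A}⁺ = {A, B, C}, which is all of the schema, so {A} is the only candidate key.

{A}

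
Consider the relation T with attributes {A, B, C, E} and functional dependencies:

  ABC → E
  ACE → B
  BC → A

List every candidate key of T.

Attribute C never appears on the right-hand side of any dependency, so C must belong to every candidate key.
{C}⁺ = {C}, which is not all of the schema, so we must add further attributes.
{B, C}⁺: BC→A adds A; ABC→E adds E → {A, B, C, E}. Minimal: {C}⁺ = {C}; {B}⁺ = {B} — none reach the full schema.
{A, C, E}⁺: ACE→B adds B → {A, B, C, E}. Minimal: {C, E}⁺ = {C, E}; {A, E}⁺ = {A, E}; {A, C}⁺ = {A, C} — none reach the full schema.
Any other superkey contains one of these as a subset, so there are no further candidate keys.

(B, C), (A, C, E)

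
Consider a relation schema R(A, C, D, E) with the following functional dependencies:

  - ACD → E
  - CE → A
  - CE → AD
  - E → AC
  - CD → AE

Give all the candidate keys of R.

{E}⁺: E→AC adds A, C; CE→AD adds D → {A, C, D, E}.
{C, D}⁺: CD→AE adds A, E → {A, C, D, E}.
Any other superkey contains one of these as a subset, so there are no further candidate keys.

{E}, {C, D}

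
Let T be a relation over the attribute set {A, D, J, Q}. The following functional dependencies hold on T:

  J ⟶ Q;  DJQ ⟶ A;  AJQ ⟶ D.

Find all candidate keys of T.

Attribute J never appears on the right-hand side of any dependency, so J must belong to every candidate key.
{J}⁺ = {J, Q}, which is not all of the schema, so we must add further attributes.
{A, J}⁺: J→Q adds Q; AJQ→D adds D → {A, D, J, Q}. Minimal: {J}⁺ = {J, Q}; {A}⁺ = {A} — none reach the full schema.
{D, J}⁺: J→Q adds Q; DJQ→A adds A → {A, D, J, Q}. Minimal: {J}⁺ = {J, Q}; {D}⁺ = {D} — none reach the full schema.

AJ, DJ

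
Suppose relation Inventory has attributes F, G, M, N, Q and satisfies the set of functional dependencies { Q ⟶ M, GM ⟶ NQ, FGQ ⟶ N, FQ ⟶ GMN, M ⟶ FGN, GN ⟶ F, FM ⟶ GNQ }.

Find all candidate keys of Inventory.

{M}⁺: M→FGN adds F, G, N; FM→GNQ adds Q → {F, G, M, N, Q}.
{Q}⁺: Q→M adds M; M→FGN adds F, G, N → {F, G, M, N, Q}.

(M), (Q)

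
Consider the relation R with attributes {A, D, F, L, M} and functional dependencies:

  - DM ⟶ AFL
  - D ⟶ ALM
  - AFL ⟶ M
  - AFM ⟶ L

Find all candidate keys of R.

{D}

{D}⁺: D→ALM adds A, L, M; DM→AFL adds F → {A, D, F, L, M}.
No other minimal superkey exists.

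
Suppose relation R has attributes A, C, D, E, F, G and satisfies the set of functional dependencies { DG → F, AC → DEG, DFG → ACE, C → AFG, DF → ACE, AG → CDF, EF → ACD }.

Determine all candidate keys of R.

{C}⁺: C→AFG adds A, F, G; AG→CDF adds D; AC→DEG adds E → {A, C, D, E, F, G}.
{A, G}⁺: AG→CDF adds C, D, F; AC→DEG adds E → {A, C, D, E, F, G}. Minimal: {G}⁺ = {G}; {A}⁺ = {A} — none reach the full schema.
{D, F}⁺: DF→ACE adds A, C, E; AC→DEG adds G → {A, C, D, E, F, G}. Minimal: {F}⁺ = {F}; {D}⁺ = {D} — none reach the full schema.
{D, G}⁺: DG→F adds F; DFG→ACE adds A, C, E → {A, C, D, E, F, G}. Minimal: {G}⁺ = {G}; {D}⁺ = {D} — none reach the full schema.
{E, F}⁺: EF→ACD adds A, C, D; AC→DEG adds G → {A, C, D, E, F, G}. Minimal: {F}⁺ = {F}; {E}⁺ = {E} — none reach the full schema.

{C}, {A, G}, {D, F}, {D, G}, {E, F}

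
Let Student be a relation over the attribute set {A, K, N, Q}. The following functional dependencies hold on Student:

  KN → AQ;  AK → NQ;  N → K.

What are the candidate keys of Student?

(N), (A, K)

{N}⁺: N→K adds K; KN→AQ adds A, Q → {A, K, N, Q}.
{A, K}⁺: AK→NQ adds N, Q → {A, K, N, Q}.
Any other superkey contains one of these as a subset, so there are no further candidate keys.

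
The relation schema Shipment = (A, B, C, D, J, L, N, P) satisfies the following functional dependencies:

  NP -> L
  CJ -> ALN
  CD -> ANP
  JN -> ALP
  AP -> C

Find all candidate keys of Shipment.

Attributes B, D, J never appear on any right-hand side, so every candidate key must contain {B, D, J}.
{B, D, J}⁺ = {B, D, J}, which is not all of the schema, so we must add further attributes.
{B, C, D, J}⁺: CJ→ALN adds A, L, N; CD→ANP adds P → {A, B, C, D, J, L, N, P}. Minimal: {C, D, J}⁺ = {A, C, D, J, L, N, P}; {B, D, J}⁺ = {B, D, J}; {B, C, J}⁺ = {A, B, C, J, L, N, P}; … — none reach the full schema.
{B, D, J, N}⁺: JN→ALP adds A, L, P; AP→C adds C → {A, B, C, D, J, L, N, P}. Minimal: {D, J, N}⁺ = {A, C, D, J, L, N, P}; {B, J, N}⁺ = {A, B, C, J, L, N, P}; {B, D, N}⁺ = {B, D, N}; … — none reach the full schema.
{A, B, D, J, P}⁺: AP→C adds C; CJ→ALN adds L, N → {A, B, C, D, J, L, N, P}. Minimal: {B, D, J, P}⁺ = {B, D, J, P}; {A, D, J, P}⁺ = {A, C, D, J, L, N, P}; {A, B, J, P}⁺ = {A, B, C, J, L, N, P}; … — none reach the full schema.
Any other superkey contains one of these as a subset, so there are no further candidate keys.

(B, C, D, J); (B, D, J, N); (A, B, D, J, P)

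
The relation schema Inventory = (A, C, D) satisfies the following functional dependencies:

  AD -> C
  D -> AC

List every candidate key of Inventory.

{D}⁺: D→AC adds A, C → {A, C, D}.
No other minimal superkey exists.

D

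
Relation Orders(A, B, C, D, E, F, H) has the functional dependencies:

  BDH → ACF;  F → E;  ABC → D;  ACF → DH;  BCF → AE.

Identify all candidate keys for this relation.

{B, C, F}, {B, D, H}, {A, B, C, H}

Attribute B never appears on the right-hand side of any dependency, so B must belong to every candidate key.
{B}⁺ = {B}, which is not all of the schema, so we must add further attributes.
{B, C, F}⁺: F→E adds E; BCF→AE adds A; ABC→D adds D; ACF→DH adds H → {A, B, C, D, E, F, H}.
{B, D, H}⁺: BDH→ACF adds A, C, F; F→E adds E → {A, B, C, D, E, F, H}.
{A, B, C, H}⁺: ABC→D adds D; BDH→ACF adds F; F→E adds E → {A, B, C, D, E, F, H}.
Any other superkey contains one of these as a subset, so there are no further candidate keys.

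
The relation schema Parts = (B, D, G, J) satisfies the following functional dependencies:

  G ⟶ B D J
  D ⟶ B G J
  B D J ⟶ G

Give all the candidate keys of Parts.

{D}, {G}

{D}⁺: D→BGJ adds B, G, J → {B, D, G, J}.
{G}⁺: G→BDJ adds B, D, J → {B, D, G, J}.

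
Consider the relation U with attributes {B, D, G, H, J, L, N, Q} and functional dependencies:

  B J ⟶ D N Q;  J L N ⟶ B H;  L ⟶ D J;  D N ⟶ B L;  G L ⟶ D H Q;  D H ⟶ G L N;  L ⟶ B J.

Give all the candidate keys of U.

{L}; {B, J}; {D, H}; {D, N}

{L}⁺: L→DJ adds D, J; L→BJ adds B; BJ→DNQ adds N, Q; JLN→BH adds H; DH→GLN adds G → {B, D, G, H, J, L, N, Q}.
{B, J}⁺: BJ→DNQ adds D, N, Q; DN→BL adds L; JLN→BH adds H; DH→GLN adds G → {B, D, G, H, J, L, N, Q}.
{D, H}⁺: DH→GLN adds G, L, N; L→BJ adds B, J; BJ→DNQ adds Q → {B, D, G, H, J, L, N, Q}.
{D, N}⁺: DN→BL adds B, L; L→BJ adds J; BJ→DNQ adds Q; JLN→BH adds H; DH→GLN adds G → {B, D, G, H, J, L, N, Q}.
Any other superkey contains one of these as a subset, so there are no further candidate keys.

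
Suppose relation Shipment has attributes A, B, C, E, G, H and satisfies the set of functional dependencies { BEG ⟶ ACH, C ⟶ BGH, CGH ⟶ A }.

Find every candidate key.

Attribute E never appears on the right-hand side of any dependency, so E must belong to every candidate key.
{E}⁺ = {E}, which is not all of the schema, so we must add further attributes.
{C, E}⁺: C→BGH adds B, G, H; CGH→A adds A → {A, B, C, E, G, H}. Minimal: {E}⁺ = {E}; {C}⁺ = {A, B, C, G, H} — none reach the full schema.
{B, E, G}⁺: BEG→ACH adds A, C, H → {A, B, C, E, G, H}. Minimal: {E, G}⁺ = {E, G}; {B, G}⁺ = {B, G}; {B, E}⁺ = {B, E} — none reach the full schema.
Any other superkey contains one of these as a subset, so there are no further candidate keys.

CE, BEG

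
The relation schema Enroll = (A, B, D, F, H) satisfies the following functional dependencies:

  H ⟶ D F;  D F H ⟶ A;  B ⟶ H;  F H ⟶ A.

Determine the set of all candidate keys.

{B}⁺: B→H adds H; H→DF adds D, F; DFH→A adds A → {A, B, D, F, H}.

{B}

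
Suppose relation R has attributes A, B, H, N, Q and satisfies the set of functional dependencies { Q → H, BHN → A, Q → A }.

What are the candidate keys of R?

(B, N, Q)

Attributes B, N, Q never appear on any right-hand side, so every candidate key must contain {B, N, Q}.
{B, N, Q}⁺ = {A, B, H, N, Q}, which is all of the schema, so {B, N, Q} is the only candidate key.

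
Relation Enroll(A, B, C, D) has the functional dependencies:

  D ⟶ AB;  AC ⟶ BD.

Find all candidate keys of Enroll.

{A, C}, {C, D}

Attribute C never appears on the right-hand side of any dependency, so C must belong to every candidate key.
{C}⁺ = {C}, which is not all of the schema, so we must add further attributes.
{A, C}⁺: AC→BD adds B, D → {A, B, C, D}.
{C, D}⁺: D→AB adds A, B → {A, B, C, D}.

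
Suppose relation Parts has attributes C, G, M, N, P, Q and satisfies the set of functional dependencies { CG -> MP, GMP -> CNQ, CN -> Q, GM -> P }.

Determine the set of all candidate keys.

Attribute G never appears on the right-hand side of any dependency, so G must belong to every candidate key.
{G}⁺ = {G}, which is not all of the schema, so we must add further attributes.
{C, G}⁺: CG→MP adds M, P; GMP→CNQ adds N, Q → {C, G, M, N, P, Q}. Minimal: {G}⁺ = {G}; {C}⁺ = {C} — none reach the full schema.
{G, M}⁺: GM→P adds P; GMP→CNQ adds C, N, Q → {C, G, M, N, P, Q}. Minimal: {M}⁺ = {M}; {G}⁺ = {G} — none reach the full schema.
Any other superkey contains one of these as a subset, so there are no further candidate keys.

(C, G), (G, M)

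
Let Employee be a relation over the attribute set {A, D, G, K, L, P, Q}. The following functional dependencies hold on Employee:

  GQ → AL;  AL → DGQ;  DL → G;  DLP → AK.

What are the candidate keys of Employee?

{A, L, P}, {D, L, P}, {G, P, Q}

Attribute P never appears on the right-hand side of any dependency, so P must belong to every candidate key.
{P}⁺ = {P}, which is not all of the schema, so we must add further attributes.
{A, L, P}⁺: AL→DGQ adds D, G, Q; DLP→AK adds K → {A, D, G, K, L, P, Q}. Minimal: {L, P}⁺ = {L, P}; {A, P}⁺ = {A, P}; {A, L}⁺ = {A, D, G, L, Q} — none reach the full schema.
{D, L, P}⁺: DL→G adds G; DLP→AK adds A, K; AL→DGQ adds Q → {A, D, G, K, L, P, Q}. Minimal: {L, P}⁺ = {L, P}; {D, P}⁺ = {D, P}; {D, L}⁺ = {D, G, L} — none reach the full schema.
{G, P, Q}⁺: GQ→AL adds A, L; AL→DGQ adds D; DLP→AK adds K → {A, D, G, K, L, P, Q}. Minimal: {P, Q}⁺ = {P, Q}; {G, Q}⁺ = {A, D, G, L, Q}; {G, P}⁺ = {G, P} — none reach the full schema.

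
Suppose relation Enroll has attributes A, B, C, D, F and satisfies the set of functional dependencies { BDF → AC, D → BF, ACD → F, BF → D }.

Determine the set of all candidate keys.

{D}⁺: D→BF adds B, F; BDF→AC adds A, C → {A, B, C, D, F}.
{B, F}⁺: BF→D adds D; BDF→AC adds A, C → {A, B, C, D, F}. Minimal: {F}⁺ = {F}; {B}⁺ = {B} — none reach the full schema.
Any other superkey contains one of these as a subset, so there are no further candidate keys.

D, BF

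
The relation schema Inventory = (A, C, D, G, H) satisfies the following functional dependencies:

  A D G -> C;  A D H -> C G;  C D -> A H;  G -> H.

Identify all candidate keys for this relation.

(C, D); (A, D, G); (A, D, H)

Attribute D never appears on the right-hand side of any dependency, so D must belong to every candidate key.
{D}⁺ = {D}, which is not all of the schema, so we must add further attributes.
{C, D}⁺: CD→AH adds A, H; ADH→CG adds G → {A, C, D, G, H}. Minimal: {D}⁺ = {D}; {C}⁺ = {C} — none reach the full schema.
{A, D, G}⁺: ADG→C adds C; CD→AH adds H → {A, C, D, G, H}. Minimal: {D, G}⁺ = {D, G, H}; {A, G}⁺ = {A, G, H}; {A, D}⁺ = {A, D} — none reach the full schema.
{A, D, H}⁺: ADH→CG adds C, G → {A, C, D, G, H}. Minimal: {D, H}⁺ = {D, H}; {A, H}⁺ = {A, H}; {A, D}⁺ = {A, D} — none reach the full schema.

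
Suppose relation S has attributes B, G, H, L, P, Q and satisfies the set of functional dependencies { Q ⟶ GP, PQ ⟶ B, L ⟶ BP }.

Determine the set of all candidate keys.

Attributes H, L, Q never appear on any right-hand side, so every candidate key must contain {H, L, Q}.
{H, L, Q}⁺ = {B, G, H, L, P, Q}, which is all of the schema, so {H, L, Q} is the only candidate key.

{H, L, Q}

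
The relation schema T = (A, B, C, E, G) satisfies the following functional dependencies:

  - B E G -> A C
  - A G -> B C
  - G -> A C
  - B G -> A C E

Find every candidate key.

{G}

Attribute G never appears on the right-hand side of any dependency, so G must belong to every candidate key.
{G}⁺ = {A, B, C, E, G}, which is all of the schema, so {G} is the only candidate key.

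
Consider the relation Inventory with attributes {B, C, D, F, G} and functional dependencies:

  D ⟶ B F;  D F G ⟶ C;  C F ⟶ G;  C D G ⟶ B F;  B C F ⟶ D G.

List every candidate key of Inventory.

{C, D}, {D, G}, {B, C, F}

{C, D}⁺: D→BF adds B, F; CF→G adds G → {B, C, D, F, G}.
{D, G}⁺: D→BF adds B, F; DFG→C adds C → {B, C, D, F, G}.
{B, C, F}⁺: CF→G adds G; BCF→DG adds D → {B, C, D, F, G}.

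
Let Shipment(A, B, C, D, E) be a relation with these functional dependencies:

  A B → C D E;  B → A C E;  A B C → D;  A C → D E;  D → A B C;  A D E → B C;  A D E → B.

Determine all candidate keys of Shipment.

{B}⁺: B→ACE adds A, C, E; ABC→D adds D → {A, B, C, D, E}.
{D}⁺: D→ABC adds A, B, C; AB→CDE adds E → {A, B, C, D, E}.
{A, C}⁺: AC→DE adds D, E; D→ABC adds B → {A, B, C, D, E}. Minimal: {C}⁺ = {C}; {A}⁺ = {A} — none reach the full schema.
Any other superkey contains one of these as a subset, so there are no further candidate keys.

(B), (D), (A, C)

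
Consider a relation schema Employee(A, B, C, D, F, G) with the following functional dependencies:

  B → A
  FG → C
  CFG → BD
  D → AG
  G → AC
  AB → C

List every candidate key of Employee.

Attribute F never appears on the right-hand side of any dependency, so F must belong to every candidate key.
{F}⁺ = {F}, which is not all of the schema, so we must add further attributes.
{D, F}⁺: D→AG adds A, G; G→AC adds C; CFG→BD adds B → {A, B, C, D, F, G}. Minimal: {F}⁺ = {F}; {D}⁺ = {A, C, D, G} — none reach the full schema.
{F, G}⁺: FG→C adds C; CFG→BD adds B, D; D→AG adds A → {A, B, C, D, F, G}. Minimal: {G}⁺ = {A, C, G}; {F}⁺ = {F} — none reach the full schema.
Any other superkey contains one of these as a subset, so there are no further candidate keys.

{D, F}, {F, G}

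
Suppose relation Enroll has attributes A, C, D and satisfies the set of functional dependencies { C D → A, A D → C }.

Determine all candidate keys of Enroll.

Attribute D never appears on the right-hand side of any dependency, so D must belong to every candidate key.
{D}⁺ = {D}, which is not all of the schema, so we must add further attributes.
{A, D}⁺: AD→C adds C → {A, C, D}.
{C, D}⁺: CD→A adds A → {A, C, D}.

{A, D}, {C, D}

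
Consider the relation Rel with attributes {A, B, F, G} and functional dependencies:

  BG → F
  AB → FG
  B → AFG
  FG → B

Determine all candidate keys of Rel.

{B}⁺: B→AFG adds A, F, G → {A, B, F, G}.
{F, G}⁺: FG→B adds B; B→AFG adds A → {A, B, F, G}.

B, FG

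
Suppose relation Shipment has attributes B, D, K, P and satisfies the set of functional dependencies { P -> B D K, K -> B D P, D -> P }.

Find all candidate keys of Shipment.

{D}⁺: D→P adds P; P→BDK adds B, K → {B, D, K, P}.
{K}⁺: K→BDP adds B, D, P → {B, D, K, P}.
{P}⁺: P→BDK adds B, D, K → {B, D, K, P}.
Any other superkey contains one of these as a subset, so there are no further candidate keys.

D; K; P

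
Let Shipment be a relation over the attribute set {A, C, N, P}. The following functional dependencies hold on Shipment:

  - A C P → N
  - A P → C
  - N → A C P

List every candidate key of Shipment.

{N}⁺: N→ACP adds A, C, P → {A, C, N, P}.
{A, P}⁺: AP→C adds C; ACP→N adds N → {A, C, N, P}.

{N}, {A, P}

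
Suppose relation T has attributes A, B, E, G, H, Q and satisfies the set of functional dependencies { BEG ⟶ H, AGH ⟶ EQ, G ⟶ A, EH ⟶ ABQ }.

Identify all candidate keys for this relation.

Attribute G never appears on the right-hand side of any dependency, so G must belong to every candidate key.
{G}⁺ = {A, G}, which is not all of the schema, so we must add further attributes.
{G, H}⁺: G→A adds A; AGH→EQ adds E, Q; EH→ABQ adds B → {A, B, E, G, H, Q}. Minimal: {H}⁺ = {H}; {G}⁺ = {A, G} — none reach the full schema.
{B, E, G}⁺: BEG→H adds H; G→A adds A; EH→ABQ adds Q → {A, B, E, G, H, Q}. Minimal: {E, G}⁺ = {A, E, G}; {B, G}⁺ = {A, B, G}; {B, E}⁺ = {B, E} — none reach the full schema.

GH, BEG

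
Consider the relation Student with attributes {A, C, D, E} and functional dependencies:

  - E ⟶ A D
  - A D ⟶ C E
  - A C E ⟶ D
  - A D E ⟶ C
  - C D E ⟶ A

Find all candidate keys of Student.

{E}⁺: E→AD adds A, D; AD→CE adds C → {A, C, D, E}.
{A, D}⁺: AD→CE adds C, E → {A, C, D, E}.

{E}; {A, D}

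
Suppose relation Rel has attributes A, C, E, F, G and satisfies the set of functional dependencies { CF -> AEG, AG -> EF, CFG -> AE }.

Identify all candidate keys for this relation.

(C, F), (A, C, G)

{C, F}⁺: CF→AEG adds A, E, G → {A, C, E, F, G}.
{A, C, G}⁺: AG→EF adds E, F → {A, C, E, F, G}.
Any other superkey contains one of these as a subset, so there are no further candidate keys.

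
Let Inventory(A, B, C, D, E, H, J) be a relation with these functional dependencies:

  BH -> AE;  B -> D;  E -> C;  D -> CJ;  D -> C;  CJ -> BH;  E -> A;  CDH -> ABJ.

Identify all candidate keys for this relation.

{B}⁺: B→D adds D; D→CJ adds C, J; CJ→BH adds H; CDH→ABJ adds A; BH→AE adds E → {A, B, C, D, E, H, J}.
{D}⁺: D→CJ adds C, J; CJ→BH adds B, H; CDH→ABJ adds A; BH→AE adds E → {A, B, C, D, E, H, J}.
{C, J}⁺: CJ→BH adds B, H; BH→AE adds A, E; B→D adds D → {A, B, C, D, E, H, J}. Minimal: {J}⁺ = {J}; {C}⁺ = {C} — none reach the full schema.
{E, J}⁺: E→C adds C; CJ→BH adds B, H; E→A adds A; B→D adds D → {A, B, C, D, E, H, J}. Minimal: {J}⁺ = {J}; {E}⁺ = {A, C, E} — none reach the full schema.

{B}, {D}, {C, J}, {E, J}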